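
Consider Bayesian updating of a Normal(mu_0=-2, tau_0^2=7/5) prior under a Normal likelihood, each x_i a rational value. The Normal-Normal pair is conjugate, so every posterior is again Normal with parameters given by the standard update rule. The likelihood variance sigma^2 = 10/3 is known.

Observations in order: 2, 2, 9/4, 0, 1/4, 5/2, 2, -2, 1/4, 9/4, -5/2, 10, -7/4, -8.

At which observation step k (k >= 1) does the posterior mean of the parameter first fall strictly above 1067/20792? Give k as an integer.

obs 1: x=2 → posterior Normal(-58/71, 70/71)
obs 2: x=2 → posterior Normal(-4/23, 35/46)
obs 3: x=9/4 → posterior Normal(125/452, 70/113)
obs 4: x=0 → posterior Normal(125/536, 35/67)
obs 5: x=1/4 → posterior Normal(73/310, 14/31)
obs 6: x=5/2 → posterior Normal(89/176, 35/88)
obs 7: x=2 → posterior Normal(131/197, 70/197)
obs 8: x=-2 → posterior Normal(89/218, 35/109)
obs 9: x=1/4 → posterior Normal(377/956, 70/239)
obs 10: x=9/4 → posterior Normal(283/520, 7/26)
obs 11: x=-5/2 → posterior Normal(89/281, 70/281)
obs 12: x=10 → posterior Normal(299/302, 35/151)
obs 13: x=-7/4 → posterior Normal(1049/1292, 70/323)
obs 14: x=-8 → posterior Normal(377/1376, 35/172)

k = 3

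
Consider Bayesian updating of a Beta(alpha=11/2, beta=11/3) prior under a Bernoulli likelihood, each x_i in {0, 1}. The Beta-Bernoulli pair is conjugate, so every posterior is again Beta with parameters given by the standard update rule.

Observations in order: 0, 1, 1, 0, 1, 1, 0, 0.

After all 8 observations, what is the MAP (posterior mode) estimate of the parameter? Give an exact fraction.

51/91

obs 1: x=0 → posterior Beta(11/2, 14/3)
obs 2: x=1 → posterior Beta(13/2, 14/3)
obs 3: x=1 → posterior Beta(15/2, 14/3)
obs 4: x=0 → posterior Beta(15/2, 17/3)
obs 5: x=1 → posterior Beta(17/2, 17/3)
obs 6: x=1 → posterior Beta(19/2, 17/3)
obs 7: x=0 → posterior Beta(19/2, 20/3)
obs 8: x=0 → posterior Beta(19/2, 23/3)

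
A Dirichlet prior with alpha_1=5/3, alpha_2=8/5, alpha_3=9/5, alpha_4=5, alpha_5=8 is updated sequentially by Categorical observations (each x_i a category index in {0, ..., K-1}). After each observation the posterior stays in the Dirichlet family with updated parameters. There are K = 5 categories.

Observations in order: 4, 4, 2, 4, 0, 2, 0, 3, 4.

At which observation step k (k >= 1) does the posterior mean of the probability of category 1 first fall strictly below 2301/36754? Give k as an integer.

k = 8

obs 1: x=4 → posterior Dirichlet(5/3, 8/5, 9/5, 5, 9)
obs 2: x=4 → posterior Dirichlet(5/3, 8/5, 9/5, 5, 10)
obs 3: x=2 → posterior Dirichlet(5/3, 8/5, 14/5, 5, 10)
obs 4: x=4 → posterior Dirichlet(5/3, 8/5, 14/5, 5, 11)
obs 5: x=0 → posterior Dirichlet(8/3, 8/5, 14/5, 5, 11)
obs 6: x=2 → posterior Dirichlet(8/3, 8/5, 19/5, 5, 11)
obs 7: x=0 → posterior Dirichlet(11/3, 8/5, 19/5, 5, 11)
obs 8: x=3 → posterior Dirichlet(11/3, 8/5, 19/5, 6, 11)
obs 9: x=4 → posterior Dirichlet(11/3, 8/5, 19/5, 6, 12)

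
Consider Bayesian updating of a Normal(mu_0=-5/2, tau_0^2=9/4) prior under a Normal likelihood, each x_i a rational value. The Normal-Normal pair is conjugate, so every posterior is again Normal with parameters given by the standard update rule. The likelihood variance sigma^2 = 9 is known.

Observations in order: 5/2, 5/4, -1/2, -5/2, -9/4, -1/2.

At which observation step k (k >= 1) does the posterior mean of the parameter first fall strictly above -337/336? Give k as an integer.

obs 1: x=5/2 → posterior Normal(-3/2, 9/5)
obs 2: x=5/4 → posterior Normal(-25/24, 3/2)
obs 3: x=-1/2 → posterior Normal(-27/28, 9/7)
obs 4: x=-5/2 → posterior Normal(-37/32, 9/8)
obs 5: x=-9/4 → posterior Normal(-23/18, 1)
obs 6: x=-1/2 → posterior Normal(-6/5, 9/10)

k = 3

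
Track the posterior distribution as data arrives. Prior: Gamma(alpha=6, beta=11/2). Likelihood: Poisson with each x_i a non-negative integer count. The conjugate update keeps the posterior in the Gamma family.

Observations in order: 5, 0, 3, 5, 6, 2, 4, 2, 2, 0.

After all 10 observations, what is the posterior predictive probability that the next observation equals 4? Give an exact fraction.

6205869463333622027567797247279446880614671038922246597680/55580493749883105460460457306521470136438703942203892762699

obs 1: x=5 → posterior Gamma(11, 13/2)
obs 2: x=0 → posterior Gamma(11, 15/2)
obs 3: x=3 → posterior Gamma(14, 17/2)
obs 4: x=5 → posterior Gamma(19, 19/2)
obs 5: x=6 → posterior Gamma(25, 21/2)
obs 6: x=2 → posterior Gamma(27, 23/2)
obs 7: x=4 → posterior Gamma(31, 25/2)
obs 8: x=2 → posterior Gamma(33, 27/2)
obs 9: x=2 → posterior Gamma(35, 29/2)
obs 10: x=0 → posterior Gamma(35, 31/2)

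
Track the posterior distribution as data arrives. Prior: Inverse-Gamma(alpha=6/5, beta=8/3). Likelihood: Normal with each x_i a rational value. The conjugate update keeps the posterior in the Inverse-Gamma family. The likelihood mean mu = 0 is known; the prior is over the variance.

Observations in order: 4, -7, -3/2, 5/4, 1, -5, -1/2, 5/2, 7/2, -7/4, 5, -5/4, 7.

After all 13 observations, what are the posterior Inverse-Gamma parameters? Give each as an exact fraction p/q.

alpha=77/10, beta=9481/96

obs 1: x=4 → posterior Inverse-Gamma(17/10, 32/3)
obs 2: x=-7 → posterior Inverse-Gamma(11/5, 211/6)
obs 3: x=-3/2 → posterior Inverse-Gamma(27/10, 871/24)
obs 4: x=5/4 → posterior Inverse-Gamma(16/5, 3559/96)
obs 5: x=1 → posterior Inverse-Gamma(37/10, 3607/96)
obs 6: x=-5 → posterior Inverse-Gamma(21/5, 4807/96)
obs 7: x=-1/2 → posterior Inverse-Gamma(47/10, 4819/96)
obs 8: x=5/2 → posterior Inverse-Gamma(26/5, 5119/96)
obs 9: x=7/2 → posterior Inverse-Gamma(57/10, 5707/96)
obs 10: x=-7/4 → posterior Inverse-Gamma(31/5, 2927/48)
obs 11: x=5 → posterior Inverse-Gamma(67/10, 3527/48)
obs 12: x=-5/4 → posterior Inverse-Gamma(36/5, 7129/96)
obs 13: x=7 → posterior Inverse-Gamma(77/10, 9481/96)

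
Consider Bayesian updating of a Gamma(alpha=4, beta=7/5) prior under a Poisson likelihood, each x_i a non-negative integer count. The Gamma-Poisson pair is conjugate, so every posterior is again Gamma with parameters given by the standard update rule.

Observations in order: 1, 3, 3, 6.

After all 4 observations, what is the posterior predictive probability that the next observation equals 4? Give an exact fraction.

6521654531938173361109730759375/40564819207303340847894502572032

obs 1: x=1 → posterior Gamma(5, 12/5)
obs 2: x=3 → posterior Gamma(8, 17/5)
obs 3: x=3 → posterior Gamma(11, 22/5)
obs 4: x=6 → posterior Gamma(17, 27/5)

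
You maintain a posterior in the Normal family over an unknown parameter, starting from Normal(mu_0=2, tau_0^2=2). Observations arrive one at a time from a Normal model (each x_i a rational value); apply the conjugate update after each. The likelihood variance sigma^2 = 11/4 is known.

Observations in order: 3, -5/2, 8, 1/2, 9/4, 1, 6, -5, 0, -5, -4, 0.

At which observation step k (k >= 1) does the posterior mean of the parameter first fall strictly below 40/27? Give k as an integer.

obs 1: x=3 → posterior Normal(46/19, 22/19)
obs 2: x=-5/2 → posterior Normal(26/27, 22/27)
obs 3: x=8 → posterior Normal(18/7, 22/35)
obs 4: x=1/2 → posterior Normal(94/43, 22/43)
obs 5: x=9/4 → posterior Normal(112/51, 22/51)
obs 6: x=1 → posterior Normal(120/59, 22/59)
obs 7: x=6 → posterior Normal(168/67, 22/67)
obs 8: x=-5 → posterior Normal(128/75, 22/75)
obs 9: x=0 → posterior Normal(128/83, 22/83)
obs 10: x=-5 → posterior Normal(88/91, 22/91)
obs 11: x=-4 → posterior Normal(56/99, 2/9)
obs 12: x=0 → posterior Normal(56/107, 22/107)

k = 2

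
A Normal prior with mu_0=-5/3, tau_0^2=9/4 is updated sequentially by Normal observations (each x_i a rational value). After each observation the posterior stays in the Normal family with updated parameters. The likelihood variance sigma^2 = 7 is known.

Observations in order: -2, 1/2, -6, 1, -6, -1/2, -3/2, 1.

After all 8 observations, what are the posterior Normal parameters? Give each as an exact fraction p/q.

obs 1: x=-2 → posterior Normal(-194/111, 63/37)
obs 2: x=1/2 → posterior Normal(-361/276, 63/46)
obs 3: x=-6 → posterior Normal(-137/66, 63/55)
obs 4: x=1 → posterior Normal(-631/384, 63/64)
obs 5: x=-6 → posterior Normal(-955/438, 63/73)
obs 6: x=-1/2 → posterior Normal(-491/246, 63/82)
obs 7: x=-3/2 → posterior Normal(-1063/546, 9/13)
obs 8: x=1 → posterior Normal(-1009/600, 63/100)

mu_0=-1009/600, tau_0^2=63/100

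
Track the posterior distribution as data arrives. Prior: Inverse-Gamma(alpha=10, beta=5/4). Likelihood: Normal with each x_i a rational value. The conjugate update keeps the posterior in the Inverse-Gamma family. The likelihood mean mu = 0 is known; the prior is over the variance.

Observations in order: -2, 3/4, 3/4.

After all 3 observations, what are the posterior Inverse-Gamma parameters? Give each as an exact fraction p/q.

obs 1: x=-2 → posterior Inverse-Gamma(21/2, 13/4)
obs 2: x=3/4 → posterior Inverse-Gamma(11, 113/32)
obs 3: x=3/4 → posterior Inverse-Gamma(23/2, 61/16)

alpha=23/2, beta=61/16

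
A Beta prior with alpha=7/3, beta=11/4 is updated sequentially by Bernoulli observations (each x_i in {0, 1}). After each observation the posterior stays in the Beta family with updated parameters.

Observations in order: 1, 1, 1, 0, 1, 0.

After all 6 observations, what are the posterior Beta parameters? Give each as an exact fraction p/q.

obs 1: x=1 → posterior Beta(10/3, 11/4)
obs 2: x=1 → posterior Beta(13/3, 11/4)
obs 3: x=1 → posterior Beta(16/3, 11/4)
obs 4: x=0 → posterior Beta(16/3, 15/4)
obs 5: x=1 → posterior Beta(19/3, 15/4)
obs 6: x=0 → posterior Beta(19/3, 19/4)

alpha=19/3, beta=19/4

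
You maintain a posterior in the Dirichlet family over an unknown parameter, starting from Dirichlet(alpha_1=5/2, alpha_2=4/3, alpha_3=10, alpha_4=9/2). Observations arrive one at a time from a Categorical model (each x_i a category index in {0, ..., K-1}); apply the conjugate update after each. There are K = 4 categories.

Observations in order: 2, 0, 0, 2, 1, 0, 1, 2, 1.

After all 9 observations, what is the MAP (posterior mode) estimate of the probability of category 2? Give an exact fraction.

18/35

obs 1: x=2 → posterior Dirichlet(5/2, 4/3, 11, 9/2)
obs 2: x=0 → posterior Dirichlet(7/2, 4/3, 11, 9/2)
obs 3: x=0 → posterior Dirichlet(9/2, 4/3, 11, 9/2)
obs 4: x=2 → posterior Dirichlet(9/2, 4/3, 12, 9/2)
obs 5: x=1 → posterior Dirichlet(9/2, 7/3, 12, 9/2)
obs 6: x=0 → posterior Dirichlet(11/2, 7/3, 12, 9/2)
obs 7: x=1 → posterior Dirichlet(11/2, 10/3, 12, 9/2)
obs 8: x=2 → posterior Dirichlet(11/2, 10/3, 13, 9/2)
obs 9: x=1 → posterior Dirichlet(11/2, 13/3, 13, 9/2)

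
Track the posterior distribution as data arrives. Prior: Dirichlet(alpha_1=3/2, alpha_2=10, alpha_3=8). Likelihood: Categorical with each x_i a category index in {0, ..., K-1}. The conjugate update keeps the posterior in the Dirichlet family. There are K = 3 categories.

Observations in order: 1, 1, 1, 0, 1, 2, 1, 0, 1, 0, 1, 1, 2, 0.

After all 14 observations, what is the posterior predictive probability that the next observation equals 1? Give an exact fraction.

36/67

obs 1: x=1 → posterior Dirichlet(3/2, 11, 8)
obs 2: x=1 → posterior Dirichlet(3/2, 12, 8)
obs 3: x=1 → posterior Dirichlet(3/2, 13, 8)
obs 4: x=0 → posterior Dirichlet(5/2, 13, 8)
obs 5: x=1 → posterior Dirichlet(5/2, 14, 8)
obs 6: x=2 → posterior Dirichlet(5/2, 14, 9)
obs 7: x=1 → posterior Dirichlet(5/2, 15, 9)
obs 8: x=0 → posterior Dirichlet(7/2, 15, 9)
obs 9: x=1 → posterior Dirichlet(7/2, 16, 9)
obs 10: x=0 → posterior Dirichlet(9/2, 16, 9)
obs 11: x=1 → posterior Dirichlet(9/2, 17, 9)
obs 12: x=1 → posterior Dirichlet(9/2, 18, 9)
obs 13: x=2 → posterior Dirichlet(9/2, 18, 10)
obs 14: x=0 → posterior Dirichlet(11/2, 18, 10)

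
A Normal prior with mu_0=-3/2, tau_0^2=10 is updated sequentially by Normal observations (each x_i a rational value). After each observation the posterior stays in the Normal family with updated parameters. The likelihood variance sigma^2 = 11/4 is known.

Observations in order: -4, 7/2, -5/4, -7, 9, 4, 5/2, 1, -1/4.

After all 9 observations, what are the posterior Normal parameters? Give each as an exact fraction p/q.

obs 1: x=-4 → posterior Normal(-353/102, 110/51)
obs 2: x=7/2 → posterior Normal(-73/182, 110/91)
obs 3: x=-5/4 → posterior Normal(-173/262, 110/131)
obs 4: x=-7 → posterior Normal(-733/342, 110/171)
obs 5: x=9 → posterior Normal(-13/422, 110/211)
obs 6: x=4 → posterior Normal(307/502, 110/251)
obs 7: x=5/2 → posterior Normal(169/194, 110/291)
obs 8: x=1 → posterior Normal(587/662, 110/331)
obs 9: x=-1/4 → posterior Normal(81/106, 110/371)

mu_0=81/106, tau_0^2=110/371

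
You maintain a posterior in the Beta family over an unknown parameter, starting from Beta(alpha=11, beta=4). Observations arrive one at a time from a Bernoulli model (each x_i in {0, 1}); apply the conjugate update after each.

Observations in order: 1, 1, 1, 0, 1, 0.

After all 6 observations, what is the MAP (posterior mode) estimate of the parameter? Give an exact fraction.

14/19

obs 1: x=1 → posterior Beta(12, 4)
obs 2: x=1 → posterior Beta(13, 4)
obs 3: x=1 → posterior Beta(14, 4)
obs 4: x=0 → posterior Beta(14, 5)
obs 5: x=1 → posterior Beta(15, 5)
obs 6: x=0 → posterior Beta(15, 6)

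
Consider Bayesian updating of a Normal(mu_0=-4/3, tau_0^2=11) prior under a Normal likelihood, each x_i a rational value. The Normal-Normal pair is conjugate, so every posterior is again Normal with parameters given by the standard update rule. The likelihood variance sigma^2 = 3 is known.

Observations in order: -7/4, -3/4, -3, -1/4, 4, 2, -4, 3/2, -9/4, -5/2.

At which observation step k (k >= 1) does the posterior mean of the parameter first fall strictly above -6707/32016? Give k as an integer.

k = 6

obs 1: x=-7/4 → posterior Normal(-93/56, 33/14)
obs 2: x=-3/4 → posterior Normal(-63/50, 33/25)
obs 3: x=-3 → posterior Normal(-43/24, 11/12)
obs 4: x=-1/4 → posterior Normal(-269/188, 33/47)
obs 5: x=4 → posterior Normal(-93/232, 33/58)
obs 6: x=2 → posterior Normal(-5/276, 11/23)
obs 7: x=-4 → posterior Normal(-181/320, 33/80)
obs 8: x=3/2 → posterior Normal(-115/364, 33/91)
obs 9: x=-9/4 → posterior Normal(-107/204, 11/34)
obs 10: x=-5/2 → posterior Normal(-81/113, 33/113)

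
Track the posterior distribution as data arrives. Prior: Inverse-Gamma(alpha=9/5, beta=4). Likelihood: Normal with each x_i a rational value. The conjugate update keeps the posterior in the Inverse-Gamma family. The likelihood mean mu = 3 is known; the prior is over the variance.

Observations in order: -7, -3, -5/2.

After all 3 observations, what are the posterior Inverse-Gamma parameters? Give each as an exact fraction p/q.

obs 1: x=-7 → posterior Inverse-Gamma(23/10, 54)
obs 2: x=-3 → posterior Inverse-Gamma(14/5, 72)
obs 3: x=-5/2 → posterior Inverse-Gamma(33/10, 697/8)

alpha=33/10, beta=697/8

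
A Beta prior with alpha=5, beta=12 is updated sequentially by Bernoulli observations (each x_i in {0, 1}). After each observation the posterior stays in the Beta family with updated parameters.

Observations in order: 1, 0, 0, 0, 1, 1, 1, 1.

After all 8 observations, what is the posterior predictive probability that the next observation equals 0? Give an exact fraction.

obs 1: x=1 → posterior Beta(6, 12)
obs 2: x=0 → posterior Beta(6, 13)
obs 3: x=0 → posterior Beta(6, 14)
obs 4: x=0 → posterior Beta(6, 15)
obs 5: x=1 → posterior Beta(7, 15)
obs 6: x=1 → posterior Beta(8, 15)
obs 7: x=1 → posterior Beta(9, 15)
obs 8: x=1 → posterior Beta(10, 15)

3/5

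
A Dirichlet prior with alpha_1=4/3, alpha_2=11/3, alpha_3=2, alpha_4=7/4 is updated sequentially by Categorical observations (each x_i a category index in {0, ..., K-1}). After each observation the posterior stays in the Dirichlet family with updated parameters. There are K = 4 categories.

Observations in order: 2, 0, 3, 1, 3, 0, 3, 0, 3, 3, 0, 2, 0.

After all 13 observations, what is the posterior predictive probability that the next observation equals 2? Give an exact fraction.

obs 1: x=2 → posterior Dirichlet(4/3, 11/3, 3, 7/4)
obs 2: x=0 → posterior Dirichlet(7/3, 11/3, 3, 7/4)
obs 3: x=3 → posterior Dirichlet(7/3, 11/3, 3, 11/4)
obs 4: x=1 → posterior Dirichlet(7/3, 14/3, 3, 11/4)
obs 5: x=3 → posterior Dirichlet(7/3, 14/3, 3, 15/4)
obs 6: x=0 → posterior Dirichlet(10/3, 14/3, 3, 15/4)
obs 7: x=3 → posterior Dirichlet(10/3, 14/3, 3, 19/4)
obs 8: x=0 → posterior Dirichlet(13/3, 14/3, 3, 19/4)
obs 9: x=3 → posterior Dirichlet(13/3, 14/3, 3, 23/4)
obs 10: x=3 → posterior Dirichlet(13/3, 14/3, 3, 27/4)
obs 11: x=0 → posterior Dirichlet(16/3, 14/3, 3, 27/4)
obs 12: x=2 → posterior Dirichlet(16/3, 14/3, 4, 27/4)
obs 13: x=0 → posterior Dirichlet(19/3, 14/3, 4, 27/4)

16/87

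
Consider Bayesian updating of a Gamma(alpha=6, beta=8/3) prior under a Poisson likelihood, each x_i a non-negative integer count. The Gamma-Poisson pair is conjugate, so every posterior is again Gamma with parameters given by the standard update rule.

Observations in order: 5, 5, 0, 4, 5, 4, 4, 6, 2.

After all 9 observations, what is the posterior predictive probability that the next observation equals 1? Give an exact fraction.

obs 1: x=5 → posterior Gamma(11, 11/3)
obs 2: x=5 → posterior Gamma(16, 14/3)
obs 3: x=0 → posterior Gamma(16, 17/3)
obs 4: x=4 → posterior Gamma(20, 20/3)
obs 5: x=5 → posterior Gamma(25, 23/3)
obs 6: x=4 → posterior Gamma(29, 26/3)
obs 7: x=4 → posterior Gamma(33, 29/3)
obs 8: x=6 → posterior Gamma(39, 32/3)
obs 9: x=2 → posterior Gamma(41, 35/3)

249284301396195273615529715919904668271556147374212741851806640625/2243422431133356731777555210583406512289750870293578431297270841344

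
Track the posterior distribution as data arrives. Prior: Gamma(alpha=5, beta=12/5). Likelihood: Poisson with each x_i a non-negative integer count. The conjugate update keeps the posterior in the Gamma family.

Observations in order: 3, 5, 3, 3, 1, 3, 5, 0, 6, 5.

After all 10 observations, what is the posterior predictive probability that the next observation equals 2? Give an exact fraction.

obs 1: x=3 → posterior Gamma(8, 17/5)
obs 2: x=5 → posterior Gamma(13, 22/5)
obs 3: x=3 → posterior Gamma(16, 27/5)
obs 4: x=3 → posterior Gamma(19, 32/5)
obs 5: x=1 → posterior Gamma(20, 37/5)
obs 6: x=3 → posterior Gamma(23, 42/5)
obs 7: x=5 → posterior Gamma(28, 47/5)
obs 8: x=0 → posterior Gamma(28, 52/5)
obs 9: x=6 → posterior Gamma(34, 57/5)
obs 10: x=5 → posterior Gamma(39, 62/5)

156066791418671900077905617964777098706408538795710774226979675424423936000/739719233089505990229092376897865006553011250144333846029788605153268386467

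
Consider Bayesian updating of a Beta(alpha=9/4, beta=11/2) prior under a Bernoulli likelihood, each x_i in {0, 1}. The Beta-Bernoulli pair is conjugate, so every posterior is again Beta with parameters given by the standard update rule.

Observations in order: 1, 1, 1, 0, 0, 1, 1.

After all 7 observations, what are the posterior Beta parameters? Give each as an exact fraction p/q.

alpha=29/4, beta=15/2

obs 1: x=1 → posterior Beta(13/4, 11/2)
obs 2: x=1 → posterior Beta(17/4, 11/2)
obs 3: x=1 → posterior Beta(21/4, 11/2)
obs 4: x=0 → posterior Beta(21/4, 13/2)
obs 5: x=0 → posterior Beta(21/4, 15/2)
obs 6: x=1 → posterior Beta(25/4, 15/2)
obs 7: x=1 → posterior Beta(29/4, 15/2)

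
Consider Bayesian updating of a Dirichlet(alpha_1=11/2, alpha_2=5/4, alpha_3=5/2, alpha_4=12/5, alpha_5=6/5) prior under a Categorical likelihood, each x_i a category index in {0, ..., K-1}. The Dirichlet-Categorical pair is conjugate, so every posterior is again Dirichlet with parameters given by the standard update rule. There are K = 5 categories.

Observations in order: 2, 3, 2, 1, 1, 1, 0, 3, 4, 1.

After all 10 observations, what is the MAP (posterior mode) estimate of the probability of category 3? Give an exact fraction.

4/21

obs 1: x=2 → posterior Dirichlet(11/2, 5/4, 7/2, 12/5, 6/5)
obs 2: x=3 → posterior Dirichlet(11/2, 5/4, 7/2, 17/5, 6/5)
obs 3: x=2 → posterior Dirichlet(11/2, 5/4, 9/2, 17/5, 6/5)
obs 4: x=1 → posterior Dirichlet(11/2, 9/4, 9/2, 17/5, 6/5)
obs 5: x=1 → posterior Dirichlet(11/2, 13/4, 9/2, 17/5, 6/5)
obs 6: x=1 → posterior Dirichlet(11/2, 17/4, 9/2, 17/5, 6/5)
obs 7: x=0 → posterior Dirichlet(13/2, 17/4, 9/2, 17/5, 6/5)
obs 8: x=3 → posterior Dirichlet(13/2, 17/4, 9/2, 22/5, 6/5)
obs 9: x=4 → posterior Dirichlet(13/2, 17/4, 9/2, 22/5, 11/5)
obs 10: x=1 → posterior Dirichlet(13/2, 21/4, 9/2, 22/5, 11/5)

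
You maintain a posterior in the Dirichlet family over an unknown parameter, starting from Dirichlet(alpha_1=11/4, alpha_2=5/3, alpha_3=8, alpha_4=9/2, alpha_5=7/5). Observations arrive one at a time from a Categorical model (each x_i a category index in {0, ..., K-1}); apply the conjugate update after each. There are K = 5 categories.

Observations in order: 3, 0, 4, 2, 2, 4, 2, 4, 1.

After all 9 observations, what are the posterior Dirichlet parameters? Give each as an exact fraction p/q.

alpha_1=15/4, alpha_2=8/3, alpha_3=11, alpha_4=11/2, alpha_5=22/5

obs 1: x=3 → posterior Dirichlet(11/4, 5/3, 8, 11/2, 7/5)
obs 2: x=0 → posterior Dirichlet(15/4, 5/3, 8, 11/2, 7/5)
obs 3: x=4 → posterior Dirichlet(15/4, 5/3, 8, 11/2, 12/5)
obs 4: x=2 → posterior Dirichlet(15/4, 5/3, 9, 11/2, 12/5)
obs 5: x=2 → posterior Dirichlet(15/4, 5/3, 10, 11/2, 12/5)
obs 6: x=4 → posterior Dirichlet(15/4, 5/3, 10, 11/2, 17/5)
obs 7: x=2 → posterior Dirichlet(15/4, 5/3, 11, 11/2, 17/5)
obs 8: x=4 → posterior Dirichlet(15/4, 5/3, 11, 11/2, 22/5)
obs 9: x=1 → posterior Dirichlet(15/4, 8/3, 11, 11/2, 22/5)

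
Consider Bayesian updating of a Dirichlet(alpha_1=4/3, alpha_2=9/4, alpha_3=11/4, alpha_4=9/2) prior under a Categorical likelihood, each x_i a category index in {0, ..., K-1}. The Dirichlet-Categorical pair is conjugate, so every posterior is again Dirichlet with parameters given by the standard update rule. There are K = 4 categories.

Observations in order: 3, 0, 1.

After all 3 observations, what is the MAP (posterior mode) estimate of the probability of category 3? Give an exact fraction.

obs 1: x=3 → posterior Dirichlet(4/3, 9/4, 11/4, 11/2)
obs 2: x=0 → posterior Dirichlet(7/3, 9/4, 11/4, 11/2)
obs 3: x=1 → posterior Dirichlet(7/3, 13/4, 11/4, 11/2)

27/59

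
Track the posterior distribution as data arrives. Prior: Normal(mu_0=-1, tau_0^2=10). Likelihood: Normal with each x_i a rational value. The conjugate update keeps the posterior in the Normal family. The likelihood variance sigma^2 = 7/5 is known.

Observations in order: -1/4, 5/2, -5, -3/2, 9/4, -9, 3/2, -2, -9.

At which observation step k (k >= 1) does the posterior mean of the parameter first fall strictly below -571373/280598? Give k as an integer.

obs 1: x=-1/4 → posterior Normal(-13/38, 70/57)
obs 2: x=5/2 → posterior Normal(211/214, 70/107)
obs 3: x=-5 → posterior Normal(-289/314, 70/157)
obs 4: x=-3/2 → posterior Normal(-439/414, 70/207)
obs 5: x=9/4 → posterior Normal(-107/257, 70/257)
obs 6: x=-9 → posterior Normal(-557/307, 70/307)
obs 7: x=3/2 → posterior Normal(-482/357, 10/51)
obs 8: x=-2 → posterior Normal(-582/407, 70/407)
obs 9: x=-9 → posterior Normal(-1032/457, 70/457)

k = 9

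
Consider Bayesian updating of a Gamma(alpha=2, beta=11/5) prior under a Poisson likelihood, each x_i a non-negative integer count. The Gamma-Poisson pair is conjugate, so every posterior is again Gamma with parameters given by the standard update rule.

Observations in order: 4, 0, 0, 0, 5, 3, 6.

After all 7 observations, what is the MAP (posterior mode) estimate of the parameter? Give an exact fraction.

obs 1: x=4 → posterior Gamma(6, 16/5)
obs 2: x=0 → posterior Gamma(6, 21/5)
obs 3: x=0 → posterior Gamma(6, 26/5)
obs 4: x=0 → posterior Gamma(6, 31/5)
obs 5: x=5 → posterior Gamma(11, 36/5)
obs 6: x=3 → posterior Gamma(14, 41/5)
obs 7: x=6 → posterior Gamma(20, 46/5)

95/46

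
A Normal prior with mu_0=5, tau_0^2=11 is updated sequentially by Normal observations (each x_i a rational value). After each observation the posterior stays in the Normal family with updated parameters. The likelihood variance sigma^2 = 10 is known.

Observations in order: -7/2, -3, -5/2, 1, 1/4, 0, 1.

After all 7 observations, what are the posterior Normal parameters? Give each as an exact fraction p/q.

obs 1: x=-7/2 → posterior Normal(23/42, 110/21)
obs 2: x=-3 → posterior Normal(-43/64, 55/16)
obs 3: x=-5/2 → posterior Normal(-49/43, 110/43)
obs 4: x=1 → posterior Normal(-19/27, 55/27)
obs 5: x=1/4 → posterior Normal(-141/260, 22/13)
obs 6: x=0 → posterior Normal(-141/304, 55/38)
obs 7: x=1 → posterior Normal(-97/348, 110/87)

mu_0=-97/348, tau_0^2=110/87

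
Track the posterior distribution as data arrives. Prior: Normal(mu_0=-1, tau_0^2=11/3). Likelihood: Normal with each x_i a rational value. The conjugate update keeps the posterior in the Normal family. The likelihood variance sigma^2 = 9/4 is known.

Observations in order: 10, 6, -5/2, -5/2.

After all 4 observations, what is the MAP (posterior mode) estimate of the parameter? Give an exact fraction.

obs 1: x=10 → posterior Normal(413/71, 99/71)
obs 2: x=6 → posterior Normal(677/115, 99/115)
obs 3: x=-5/2 → posterior Normal(189/53, 33/53)
obs 4: x=-5/2 → posterior Normal(457/203, 99/203)

457/203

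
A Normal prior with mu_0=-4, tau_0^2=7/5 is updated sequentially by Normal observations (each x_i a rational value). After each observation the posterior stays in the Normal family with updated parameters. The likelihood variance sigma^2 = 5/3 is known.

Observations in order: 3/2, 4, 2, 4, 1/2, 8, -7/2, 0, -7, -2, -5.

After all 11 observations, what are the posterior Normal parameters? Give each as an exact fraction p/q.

mu_0=-95/512, tau_0^2=35/256

obs 1: x=3/2 → posterior Normal(-137/92, 35/46)
obs 2: x=4 → posterior Normal(31/134, 35/67)
obs 3: x=2 → posterior Normal(115/176, 35/88)
obs 4: x=4 → posterior Normal(283/218, 35/109)
obs 5: x=1/2 → posterior Normal(76/65, 7/26)
obs 6: x=8 → posterior Normal(320/151, 35/151)
obs 7: x=-7/2 → posterior Normal(493/344, 35/172)
obs 8: x=0 → posterior Normal(493/386, 35/193)
obs 9: x=-7 → posterior Normal(199/428, 35/214)
obs 10: x=-2 → posterior Normal(23/94, 7/47)
obs 11: x=-5 → posterior Normal(-95/512, 35/256)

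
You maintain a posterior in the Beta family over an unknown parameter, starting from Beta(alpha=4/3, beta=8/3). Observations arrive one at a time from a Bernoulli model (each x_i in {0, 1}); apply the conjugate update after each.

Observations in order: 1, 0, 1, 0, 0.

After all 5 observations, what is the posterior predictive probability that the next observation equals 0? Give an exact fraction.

obs 1: x=1 → posterior Beta(7/3, 8/3)
obs 2: x=0 → posterior Beta(7/3, 11/3)
obs 3: x=1 → posterior Beta(10/3, 11/3)
obs 4: x=0 → posterior Beta(10/3, 14/3)
obs 5: x=0 → posterior Beta(10/3, 17/3)

17/27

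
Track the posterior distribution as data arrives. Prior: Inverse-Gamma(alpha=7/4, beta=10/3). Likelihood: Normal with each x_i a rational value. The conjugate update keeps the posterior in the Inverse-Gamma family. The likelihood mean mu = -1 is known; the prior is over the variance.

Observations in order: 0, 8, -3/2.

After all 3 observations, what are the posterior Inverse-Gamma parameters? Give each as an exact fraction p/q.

obs 1: x=0 → posterior Inverse-Gamma(9/4, 23/6)
obs 2: x=8 → posterior Inverse-Gamma(11/4, 133/3)
obs 3: x=-3/2 → posterior Inverse-Gamma(13/4, 1067/24)

alpha=13/4, beta=1067/24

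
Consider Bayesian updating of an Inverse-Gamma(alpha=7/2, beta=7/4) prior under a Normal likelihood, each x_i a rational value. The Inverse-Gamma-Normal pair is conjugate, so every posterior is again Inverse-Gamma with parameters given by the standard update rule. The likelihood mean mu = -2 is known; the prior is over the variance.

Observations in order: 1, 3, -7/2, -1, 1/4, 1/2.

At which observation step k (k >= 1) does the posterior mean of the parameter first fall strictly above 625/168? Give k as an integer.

k = 2

obs 1: x=1 → posterior Inverse-Gamma(4, 25/4)
obs 2: x=3 → posterior Inverse-Gamma(9/2, 75/4)
obs 3: x=-7/2 → posterior Inverse-Gamma(5, 159/8)
obs 4: x=-1 → posterior Inverse-Gamma(11/2, 163/8)
obs 5: x=1/4 → posterior Inverse-Gamma(6, 733/32)
obs 6: x=1/2 → posterior Inverse-Gamma(13/2, 833/32)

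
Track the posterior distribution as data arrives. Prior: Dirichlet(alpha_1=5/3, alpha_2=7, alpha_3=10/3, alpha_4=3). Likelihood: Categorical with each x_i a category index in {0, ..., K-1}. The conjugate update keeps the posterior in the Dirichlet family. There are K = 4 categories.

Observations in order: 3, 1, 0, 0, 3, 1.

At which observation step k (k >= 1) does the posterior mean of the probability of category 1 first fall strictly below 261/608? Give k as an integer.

obs 1: x=3 → posterior Dirichlet(5/3, 7, 10/3, 4)
obs 2: x=1 → posterior Dirichlet(5/3, 8, 10/3, 4)
obs 3: x=0 → posterior Dirichlet(8/3, 8, 10/3, 4)
obs 4: x=0 → posterior Dirichlet(11/3, 8, 10/3, 4)
obs 5: x=3 → posterior Dirichlet(11/3, 8, 10/3, 5)
obs 6: x=1 → posterior Dirichlet(11/3, 9, 10/3, 5)

k = 4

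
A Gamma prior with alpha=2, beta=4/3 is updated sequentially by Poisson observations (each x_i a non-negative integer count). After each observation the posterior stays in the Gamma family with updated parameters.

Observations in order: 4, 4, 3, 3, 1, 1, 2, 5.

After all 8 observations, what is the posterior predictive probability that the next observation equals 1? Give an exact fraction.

113243177546191832848622203853969817600/596216567187872108348956733961803993281

obs 1: x=4 → posterior Gamma(6, 7/3)
obs 2: x=4 → posterior Gamma(10, 10/3)
obs 3: x=3 → posterior Gamma(13, 13/3)
obs 4: x=3 → posterior Gamma(16, 16/3)
obs 5: x=1 → posterior Gamma(17, 19/3)
obs 6: x=1 → posterior Gamma(18, 22/3)
obs 7: x=2 → posterior Gamma(20, 25/3)
obs 8: x=5 → posterior Gamma(25, 28/3)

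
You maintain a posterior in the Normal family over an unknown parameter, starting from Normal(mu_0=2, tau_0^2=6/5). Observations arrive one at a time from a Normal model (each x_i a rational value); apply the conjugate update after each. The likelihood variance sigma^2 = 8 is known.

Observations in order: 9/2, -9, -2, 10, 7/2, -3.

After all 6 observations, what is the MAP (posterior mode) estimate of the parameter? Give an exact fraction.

26/19

obs 1: x=9/2 → posterior Normal(107/46, 24/23)
obs 2: x=-9 → posterior Normal(53/52, 12/13)
obs 3: x=-2 → posterior Normal(41/58, 24/29)
obs 4: x=10 → posterior Normal(101/64, 3/4)
obs 5: x=7/2 → posterior Normal(61/35, 24/35)
obs 6: x=-3 → posterior Normal(26/19, 12/19)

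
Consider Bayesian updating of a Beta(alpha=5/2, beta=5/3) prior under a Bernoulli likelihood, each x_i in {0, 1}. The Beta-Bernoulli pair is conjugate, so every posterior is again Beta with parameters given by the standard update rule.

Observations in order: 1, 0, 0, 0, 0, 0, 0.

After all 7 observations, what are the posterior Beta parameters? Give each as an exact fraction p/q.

alpha=7/2, beta=23/3

obs 1: x=1 → posterior Beta(7/2, 5/3)
obs 2: x=0 → posterior Beta(7/2, 8/3)
obs 3: x=0 → posterior Beta(7/2, 11/3)
obs 4: x=0 → posterior Beta(7/2, 14/3)
obs 5: x=0 → posterior Beta(7/2, 17/3)
obs 6: x=0 → posterior Beta(7/2, 20/3)
obs 7: x=0 → posterior Beta(7/2, 23/3)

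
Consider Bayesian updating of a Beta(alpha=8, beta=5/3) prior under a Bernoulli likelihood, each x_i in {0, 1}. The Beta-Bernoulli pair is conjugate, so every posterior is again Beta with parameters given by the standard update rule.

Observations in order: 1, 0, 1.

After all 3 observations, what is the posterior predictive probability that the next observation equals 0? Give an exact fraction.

4/19

obs 1: x=1 → posterior Beta(9, 5/3)
obs 2: x=0 → posterior Beta(9, 8/3)
obs 3: x=1 → posterior Beta(10, 8/3)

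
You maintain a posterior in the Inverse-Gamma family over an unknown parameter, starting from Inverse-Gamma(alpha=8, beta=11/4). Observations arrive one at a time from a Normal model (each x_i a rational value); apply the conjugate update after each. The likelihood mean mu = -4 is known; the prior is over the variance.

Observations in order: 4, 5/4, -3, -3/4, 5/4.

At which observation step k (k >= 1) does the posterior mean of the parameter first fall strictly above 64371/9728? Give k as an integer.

obs 1: x=4 → posterior Inverse-Gamma(17/2, 139/4)
obs 2: x=5/4 → posterior Inverse-Gamma(9, 1553/32)
obs 3: x=-3 → posterior Inverse-Gamma(19/2, 1569/32)
obs 4: x=-3/4 → posterior Inverse-Gamma(10, 869/16)
obs 5: x=5/4 → posterior Inverse-Gamma(21/2, 2179/32)

k = 5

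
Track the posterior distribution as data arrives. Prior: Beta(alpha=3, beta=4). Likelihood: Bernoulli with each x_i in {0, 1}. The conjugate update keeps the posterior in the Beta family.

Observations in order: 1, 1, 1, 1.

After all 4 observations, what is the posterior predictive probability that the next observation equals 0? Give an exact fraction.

obs 1: x=1 → posterior Beta(4, 4)
obs 2: x=1 → posterior Beta(5, 4)
obs 3: x=1 → posterior Beta(6, 4)
obs 4: x=1 → posterior Beta(7, 4)

4/11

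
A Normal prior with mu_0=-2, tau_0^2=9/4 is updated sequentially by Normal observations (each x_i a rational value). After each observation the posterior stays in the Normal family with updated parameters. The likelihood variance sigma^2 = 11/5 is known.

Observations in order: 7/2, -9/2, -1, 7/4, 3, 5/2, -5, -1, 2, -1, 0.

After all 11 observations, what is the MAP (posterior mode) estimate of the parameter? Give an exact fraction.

obs 1: x=7/2 → posterior Normal(139/178, 99/89)
obs 2: x=-9/2 → posterior Normal(-133/134, 99/134)
obs 3: x=-1 → posterior Normal(-178/179, 99/179)
obs 4: x=7/4 → posterior Normal(-397/896, 99/224)
obs 5: x=3 → posterior Normal(143/1076, 99/269)
obs 6: x=5/2 → posterior Normal(593/1256, 99/314)
obs 7: x=-5 → posterior Normal(-307/1436, 99/359)
obs 8: x=-1 → posterior Normal(-487/1616, 99/404)
obs 9: x=2 → posterior Normal(-127/1796, 99/449)
obs 10: x=-1 → posterior Normal(-307/1976, 99/494)
obs 11: x=0 → posterior Normal(-307/2156, 9/49)

-307/2156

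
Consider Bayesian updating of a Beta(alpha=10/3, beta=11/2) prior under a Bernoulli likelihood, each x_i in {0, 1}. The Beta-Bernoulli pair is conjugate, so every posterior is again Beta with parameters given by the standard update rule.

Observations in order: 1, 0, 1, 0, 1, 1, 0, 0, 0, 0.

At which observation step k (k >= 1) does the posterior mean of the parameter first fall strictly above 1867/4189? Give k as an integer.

k = 3

obs 1: x=1 → posterior Beta(13/3, 11/2)
obs 2: x=0 → posterior Beta(13/3, 13/2)
obs 3: x=1 → posterior Beta(16/3, 13/2)
obs 4: x=0 → posterior Beta(16/3, 15/2)
obs 5: x=1 → posterior Beta(19/3, 15/2)
obs 6: x=1 → posterior Beta(22/3, 15/2)
obs 7: x=0 → posterior Beta(22/3, 17/2)
obs 8: x=0 → posterior Beta(22/3, 19/2)
obs 9: x=0 → posterior Beta(22/3, 21/2)
obs 10: x=0 → posterior Beta(22/3, 23/2)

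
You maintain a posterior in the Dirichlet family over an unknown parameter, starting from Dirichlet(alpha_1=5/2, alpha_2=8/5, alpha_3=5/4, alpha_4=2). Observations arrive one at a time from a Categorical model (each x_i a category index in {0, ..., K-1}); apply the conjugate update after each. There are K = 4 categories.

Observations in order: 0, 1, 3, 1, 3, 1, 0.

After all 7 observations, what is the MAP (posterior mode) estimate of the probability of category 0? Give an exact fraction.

obs 1: x=0 → posterior Dirichlet(7/2, 8/5, 5/4, 2)
obs 2: x=1 → posterior Dirichlet(7/2, 13/5, 5/4, 2)
obs 3: x=3 → posterior Dirichlet(7/2, 13/5, 5/4, 3)
obs 4: x=1 → posterior Dirichlet(7/2, 18/5, 5/4, 3)
obs 5: x=3 → posterior Dirichlet(7/2, 18/5, 5/4, 4)
obs 6: x=1 → posterior Dirichlet(7/2, 23/5, 5/4, 4)
obs 7: x=0 → posterior Dirichlet(9/2, 23/5, 5/4, 4)

70/207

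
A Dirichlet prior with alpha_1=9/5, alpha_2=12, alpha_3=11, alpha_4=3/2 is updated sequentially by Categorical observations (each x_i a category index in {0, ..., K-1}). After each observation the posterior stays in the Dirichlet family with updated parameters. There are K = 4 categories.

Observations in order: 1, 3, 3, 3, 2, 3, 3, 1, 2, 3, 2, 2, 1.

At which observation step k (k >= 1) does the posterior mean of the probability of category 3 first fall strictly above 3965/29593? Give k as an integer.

obs 1: x=1 → posterior Dirichlet(9/5, 13, 11, 3/2)
obs 2: x=3 → posterior Dirichlet(9/5, 13, 11, 5/2)
obs 3: x=3 → posterior Dirichlet(9/5, 13, 11, 7/2)
obs 4: x=3 → posterior Dirichlet(9/5, 13, 11, 9/2)
obs 5: x=2 → posterior Dirichlet(9/5, 13, 12, 9/2)
obs 6: x=3 → posterior Dirichlet(9/5, 13, 12, 11/2)
obs 7: x=3 → posterior Dirichlet(9/5, 13, 12, 13/2)
obs 8: x=1 → posterior Dirichlet(9/5, 14, 12, 13/2)
obs 9: x=2 → posterior Dirichlet(9/5, 14, 13, 13/2)
obs 10: x=3 → posterior Dirichlet(9/5, 14, 13, 15/2)
obs 11: x=2 → posterior Dirichlet(9/5, 14, 14, 15/2)
obs 12: x=2 → posterior Dirichlet(9/5, 14, 15, 15/2)
obs 13: x=1 → posterior Dirichlet(9/5, 15, 15, 15/2)

k = 4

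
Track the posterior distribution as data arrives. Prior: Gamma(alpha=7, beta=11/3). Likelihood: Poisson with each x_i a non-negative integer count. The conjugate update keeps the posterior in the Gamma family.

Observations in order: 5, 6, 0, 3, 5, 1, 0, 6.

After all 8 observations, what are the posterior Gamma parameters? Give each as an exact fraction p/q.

obs 1: x=5 → posterior Gamma(12, 14/3)
obs 2: x=6 → posterior Gamma(18, 17/3)
obs 3: x=0 → posterior Gamma(18, 20/3)
obs 4: x=3 → posterior Gamma(21, 23/3)
obs 5: x=5 → posterior Gamma(26, 26/3)
obs 6: x=1 → posterior Gamma(27, 29/3)
obs 7: x=0 → posterior Gamma(27, 32/3)
obs 8: x=6 → posterior Gamma(33, 35/3)

alpha=33, beta=35/3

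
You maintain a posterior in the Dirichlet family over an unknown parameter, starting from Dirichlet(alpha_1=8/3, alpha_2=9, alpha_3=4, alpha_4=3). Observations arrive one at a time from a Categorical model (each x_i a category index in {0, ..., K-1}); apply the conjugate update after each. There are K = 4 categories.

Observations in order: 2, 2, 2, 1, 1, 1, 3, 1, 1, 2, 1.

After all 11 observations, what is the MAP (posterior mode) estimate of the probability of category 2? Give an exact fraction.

obs 1: x=2 → posterior Dirichlet(8/3, 9, 5, 3)
obs 2: x=2 → posterior Dirichlet(8/3, 9, 6, 3)
obs 3: x=2 → posterior Dirichlet(8/3, 9, 7, 3)
obs 4: x=1 → posterior Dirichlet(8/3, 10, 7, 3)
obs 5: x=1 → posterior Dirichlet(8/3, 11, 7, 3)
obs 6: x=1 → posterior Dirichlet(8/3, 12, 7, 3)
obs 7: x=3 → posterior Dirichlet(8/3, 12, 7, 4)
obs 8: x=1 → posterior Dirichlet(8/3, 13, 7, 4)
obs 9: x=1 → posterior Dirichlet(8/3, 14, 7, 4)
obs 10: x=2 → posterior Dirichlet(8/3, 14, 8, 4)
obs 11: x=1 → posterior Dirichlet(8/3, 15, 8, 4)

3/11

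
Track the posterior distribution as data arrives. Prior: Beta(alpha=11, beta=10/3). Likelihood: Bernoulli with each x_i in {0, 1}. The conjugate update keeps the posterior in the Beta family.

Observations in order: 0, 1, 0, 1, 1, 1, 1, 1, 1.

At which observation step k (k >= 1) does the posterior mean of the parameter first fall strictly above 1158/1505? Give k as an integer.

k = 9

obs 1: x=0 → posterior Beta(11, 13/3)
obs 2: x=1 → posterior Beta(12, 13/3)
obs 3: x=0 → posterior Beta(12, 16/3)
obs 4: x=1 → posterior Beta(13, 16/3)
obs 5: x=1 → posterior Beta(14, 16/3)
obs 6: x=1 → posterior Beta(15, 16/3)
obs 7: x=1 → posterior Beta(16, 16/3)
obs 8: x=1 → posterior Beta(17, 16/3)
obs 9: x=1 → posterior Beta(18, 16/3)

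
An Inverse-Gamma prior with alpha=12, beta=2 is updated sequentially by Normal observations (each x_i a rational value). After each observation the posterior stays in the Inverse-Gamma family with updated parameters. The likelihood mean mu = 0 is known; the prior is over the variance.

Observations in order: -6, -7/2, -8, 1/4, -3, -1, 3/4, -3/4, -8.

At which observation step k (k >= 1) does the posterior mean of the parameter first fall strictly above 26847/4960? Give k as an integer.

obs 1: x=-6 → posterior Inverse-Gamma(25/2, 20)
obs 2: x=-7/2 → posterior Inverse-Gamma(13, 209/8)
obs 3: x=-8 → posterior Inverse-Gamma(27/2, 465/8)
obs 4: x=1/4 → posterior Inverse-Gamma(14, 1861/32)
obs 5: x=-3 → posterior Inverse-Gamma(29/2, 2005/32)
obs 6: x=-1 → posterior Inverse-Gamma(15, 2021/32)
obs 7: x=3/4 → posterior Inverse-Gamma(31/2, 1015/16)
obs 8: x=-3/4 → posterior Inverse-Gamma(16, 2039/32)
obs 9: x=-8 → posterior Inverse-Gamma(33/2, 3063/32)

k = 9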